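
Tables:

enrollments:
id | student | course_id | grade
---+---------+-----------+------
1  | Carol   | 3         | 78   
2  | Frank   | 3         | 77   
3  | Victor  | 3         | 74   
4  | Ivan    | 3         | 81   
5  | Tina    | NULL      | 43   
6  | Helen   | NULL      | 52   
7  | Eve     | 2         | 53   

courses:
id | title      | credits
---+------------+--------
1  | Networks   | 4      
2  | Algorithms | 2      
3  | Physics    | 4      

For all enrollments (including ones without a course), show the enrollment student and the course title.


LEFT JOIN keeps every row from enrollments (the left table); where course_id has no match in courses, the course columns become NULL. Walk through each enrollment:
  - enrollment 1 (Carol): course_id=3 -> matches Physics
  - enrollment 2 (Frank): course_id=3 -> matches Physics
  - enrollment 3 (Victor): course_id=3 -> matches Physics
  - enrollment 4 (Ivan): course_id=3 -> matches Physics
  - enrollment 5 (Tina): course_id=NULL, no match -> kept with NULL
  - enrollment 6 (Helen): course_id=NULL, no match -> kept with NULL
  - enrollment 7 (Eve): course_id=2 -> matches Algorithms
All 7 rows appear; 2 have NULL course.

SQL:
SELECT a.student, b.title AS course
FROM enrollments a
LEFT JOIN courses b ON a.course_id = b.id

Result:
student | course    
--------+-----------
Carol   | Physics   
Frank   | Physics   
Victor  | Physics   
Ivan    | Physics   
Tina    | NULL      
Helen   | NULL      
Eve     | Algorithms


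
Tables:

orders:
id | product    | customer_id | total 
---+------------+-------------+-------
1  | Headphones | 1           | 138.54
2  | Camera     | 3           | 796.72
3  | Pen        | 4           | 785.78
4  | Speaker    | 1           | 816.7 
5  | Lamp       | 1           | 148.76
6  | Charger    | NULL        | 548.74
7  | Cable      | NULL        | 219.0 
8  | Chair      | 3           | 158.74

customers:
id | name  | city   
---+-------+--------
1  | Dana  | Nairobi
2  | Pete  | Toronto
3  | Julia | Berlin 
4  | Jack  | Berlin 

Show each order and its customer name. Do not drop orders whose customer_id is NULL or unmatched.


LEFT JOIN keeps every row from orders (the left table); where customer_id has no match in customers, the customer columns become NULL. Walk through each order:
  - order 1 (Headphones): customer_id=1 -> matches Dana
  - order 2 (Camera): customer_id=3 -> matches Julia
  - order 3 (Pen): customer_id=4 -> matches Jack
  - order 4 (Speaker): customer_id=1 -> matches Dana
  - order 5 (Lamp): customer_id=1 -> matches Dana
  - order 6 (Charger): customer_id=NULL, no match -> kept with NULL
  - order 7 (Cable): customer_id=NULL, no match -> kept with NULL
  - order 8 (Chair): customer_id=3 -> matches Julia
All 8 rows appear; 2 have NULL customer.

SQL:
SELECT a.product, b.name AS customer
FROM orders a
LEFT JOIN customers b ON a.customer_id = b.id

Result:
product    | customer
-----------+---------
Headphones | Dana    
Camera     | Julia   
Pen        | Jack    
Speaker    | Dana    
Lamp       | Dana    
Charger    | NULL    
Cable      | NULL    
Chair      | Julia   


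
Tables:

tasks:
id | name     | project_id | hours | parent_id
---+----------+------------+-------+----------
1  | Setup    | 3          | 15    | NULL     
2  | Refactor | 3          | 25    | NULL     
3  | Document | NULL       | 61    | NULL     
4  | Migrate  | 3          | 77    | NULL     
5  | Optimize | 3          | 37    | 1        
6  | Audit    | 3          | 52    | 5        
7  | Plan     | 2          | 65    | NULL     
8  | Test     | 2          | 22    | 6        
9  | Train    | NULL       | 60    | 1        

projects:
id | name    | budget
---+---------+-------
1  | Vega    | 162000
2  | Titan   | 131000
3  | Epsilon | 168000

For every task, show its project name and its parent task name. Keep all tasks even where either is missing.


Two LEFT JOINs from the same base table tasks: one to projects via project_id, one to tasks itself via parent_id. Both are LEFT so every task is preserved.
Match against projects:
  - task 1 (Setup): project_id=3 -> matches Epsilon
  - task 2 (Refactor): project_id=3 -> matches Epsilon
  - task 3 (Document): project_id=NULL, no match -> kept with NULL
  - task 4 (Migrate): project_id=3 -> matches Epsilon
  - task 5 (Optimize): project_id=3 -> matches Epsilon
  - task 6 (Audit): project_id=3 -> matches Epsilon
  - task 7 (Plan): project_id=2 -> matches Titan
  - task 8 (Test): project_id=2 -> matches Titan
  - task 9 (Train): project_id=NULL, no match -> kept with NULL
Match against tasks (self):
  - task 1 (Setup): parent_id=NULL -> NULL
  - task 2 (Refactor): parent_id=NULL -> NULL
  - task 3 (Document): parent_id=NULL -> NULL
  - task 4 (Migrate): parent_id=NULL -> NULL
  - task 5 (Optimize): parent_id=1 -> Setup
  - task 6 (Audit): parent_id=5 -> Optimize
  - task 7 (Plan): parent_id=NULL -> NULL
  - task 8 (Test): parent_id=6 -> Audit
  - task 9 (Train): parent_id=1 -> Setup

SQL:
SELECT a.name, b.name AS project, c.name AS parent
FROM tasks a
LEFT JOIN projects b ON a.project_id = b.id
LEFT JOIN tasks c ON a.parent_id = c.id

Result:
name     | project | parent  
---------+---------+---------
Setup    | Epsilon | NULL    
Refactor | Epsilon | NULL    
Document | NULL    | NULL    
Migrate  | Epsilon | NULL    
Optimize | Epsilon | Setup   
Audit    | Epsilon | Optimize
Plan     | Titan   | NULL    
Test     | Titan   | Audit   
Train    | NULL    | Setup   


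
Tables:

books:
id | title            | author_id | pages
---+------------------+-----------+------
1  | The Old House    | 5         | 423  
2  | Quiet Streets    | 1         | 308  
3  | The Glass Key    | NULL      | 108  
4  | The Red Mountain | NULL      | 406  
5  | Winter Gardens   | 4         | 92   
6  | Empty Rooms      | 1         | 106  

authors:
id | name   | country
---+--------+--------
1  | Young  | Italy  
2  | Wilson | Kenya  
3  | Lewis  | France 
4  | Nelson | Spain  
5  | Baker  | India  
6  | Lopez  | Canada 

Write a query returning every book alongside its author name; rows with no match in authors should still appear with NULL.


LEFT JOIN keeps every row from books (the left table); where author_id has no match in authors, the author columns become NULL. Walk through each book:
  - book 1 (The Old House): author_id=5 -> matches Baker
  - book 2 (Quiet Streets): author_id=1 -> matches Young
  - book 3 (The Glass Key): author_id=NULL, no match -> kept with NULL
  - book 4 (The Red Mountain): author_id=NULL, no match -> kept with NULL
  - book 5 (Winter Gardens): author_id=4 -> matches Nelson
  - book 6 (Empty Rooms): author_id=1 -> matches Young
All 6 rows appear; 2 have NULL author.

SQL:
SELECT a.title, b.name AS author
FROM books a
LEFT JOIN authors b ON a.author_id = b.id

Result:
title            | author
-----------------+-------
The Old House    | Baker 
Quiet Streets    | Young 
The Glass Key    | NULL  
The Red Mountain | NULL  
Winter Gardens   | Nelson
Empty Rooms      | Young 


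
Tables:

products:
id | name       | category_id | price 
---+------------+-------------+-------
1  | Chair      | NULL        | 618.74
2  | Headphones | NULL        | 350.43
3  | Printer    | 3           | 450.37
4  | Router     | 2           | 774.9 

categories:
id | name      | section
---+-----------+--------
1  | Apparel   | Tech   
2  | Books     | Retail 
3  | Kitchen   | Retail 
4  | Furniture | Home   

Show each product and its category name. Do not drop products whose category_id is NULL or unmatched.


LEFT JOIN keeps every row from products (the left table); where category_id has no match in categories, the category columns become NULL. Walk through each product:
  - product 1 (Chair): category_id=NULL, no match -> kept with NULL
  - product 2 (Headphones): category_id=NULL, no match -> kept with NULL
  - product 3 (Printer): category_id=3 -> matches Kitchen
  - product 4 (Router): category_id=2 -> matches Books
All 4 rows appear; 2 have NULL category.

SQL:
SELECT a.name, b.name AS category
FROM products a
LEFT JOIN categories b ON a.category_id = b.id

Result:
name       | category
-----------+---------
Chair      | NULL    
Headphones | NULL    
Printer    | Kitchen 
Router     | Books   


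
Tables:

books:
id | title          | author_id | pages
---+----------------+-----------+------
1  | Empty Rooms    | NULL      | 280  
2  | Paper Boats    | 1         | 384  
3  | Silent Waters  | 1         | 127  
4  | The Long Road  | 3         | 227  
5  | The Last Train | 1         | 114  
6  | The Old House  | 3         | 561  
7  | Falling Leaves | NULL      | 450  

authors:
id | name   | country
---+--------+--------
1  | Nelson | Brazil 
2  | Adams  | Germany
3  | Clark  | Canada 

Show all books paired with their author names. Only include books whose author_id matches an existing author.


INNER JOIN keeps only books rows whose author_id matches an id in authors. Walk through each book:
  - book 1 (Empty Rooms): author_id=NULL, no match -> dropped
  - book 2 (Paper Boats): author_id=1 -> matches Nelson
  - book 3 (Silent Waters): author_id=1 -> matches Nelson
  - book 4 (The Long Road): author_id=3 -> matches Clark
  - book 5 (The Last Train): author_id=1 -> matches Nelson
  - book 6 (The Old House): author_id=3 -> matches Clark
  - book 7 (Falling Leaves): author_id=NULL, no match -> dropped
So 2 of 7 rows are dropped.

SQL:
SELECT a.title, b.name AS author
FROM books a
INNER JOIN authors b ON a.author_id = b.id

Result:
title          | author
---------------+-------
Paper Boats    | Nelson
Silent Waters  | Nelson
The Long Road  | Clark 
The Last Train | Nelson
The Old House  | Clark 


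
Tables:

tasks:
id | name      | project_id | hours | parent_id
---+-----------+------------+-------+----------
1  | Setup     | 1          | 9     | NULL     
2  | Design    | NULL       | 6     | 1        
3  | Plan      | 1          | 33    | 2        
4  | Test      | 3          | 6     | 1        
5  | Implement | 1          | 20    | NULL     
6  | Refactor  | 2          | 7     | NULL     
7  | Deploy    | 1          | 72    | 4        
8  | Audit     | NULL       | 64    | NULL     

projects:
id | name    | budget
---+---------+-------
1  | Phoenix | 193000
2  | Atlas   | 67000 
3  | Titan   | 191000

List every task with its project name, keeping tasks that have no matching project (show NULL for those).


LEFT JOIN keeps every row from tasks (the left table); where project_id has no match in projects, the project columns become NULL. Walk through each task:
  - task 1 (Setup): project_id=1 -> matches Phoenix
  - task 2 (Design): project_id=NULL, no match -> kept with NULL
  - task 3 (Plan): project_id=1 -> matches Phoenix
  - task 4 (Test): project_id=3 -> matches Titan
  - task 5 (Implement): project_id=1 -> matches Phoenix
  - task 6 (Refactor): project_id=2 -> matches Atlas
  - task 7 (Deploy): project_id=1 -> matches Phoenix
  - task 8 (Audit): project_id=NULL, no match -> kept with NULL
All 8 rows appear; 2 have NULL project.

SQL:
SELECT a.name, b.name AS project
FROM tasks a
LEFT JOIN projects b ON a.project_id = b.id

Result:
name      | project
----------+--------
Setup     | Phoenix
Design    | NULL   
Plan      | Phoenix
Test      | Titan  
Implement | Phoenix
Refactor  | Atlas  
Deploy    | Phoenix
Audit     | NULL   


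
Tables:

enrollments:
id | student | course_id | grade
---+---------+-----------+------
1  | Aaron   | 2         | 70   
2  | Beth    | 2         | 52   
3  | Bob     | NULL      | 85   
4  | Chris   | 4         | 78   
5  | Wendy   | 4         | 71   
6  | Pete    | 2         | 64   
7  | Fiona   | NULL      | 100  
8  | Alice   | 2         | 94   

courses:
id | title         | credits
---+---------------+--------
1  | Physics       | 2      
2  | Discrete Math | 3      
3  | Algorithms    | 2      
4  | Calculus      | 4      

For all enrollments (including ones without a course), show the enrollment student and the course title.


LEFT JOIN keeps every row from enrollments (the left table); where course_id has no match in courses, the course columns become NULL. Walk through each enrollment:
  - enrollment 1 (Aaron): course_id=2 -> matches Discrete Math
  - enrollment 2 (Beth): course_id=2 -> matches Discrete Math
  - enrollment 3 (Bob): course_id=NULL, no match -> kept with NULL
  - enrollment 4 (Chris): course_id=4 -> matches Calculus
  - enrollment 5 (Wendy): course_id=4 -> matches Calculus
  - enrollment 6 (Pete): course_id=2 -> matches Discrete Math
  - enrollment 7 (Fiona): course_id=NULL, no match -> kept with NULL
  - enrollment 8 (Alice): course_id=2 -> matches Discrete Math
All 8 rows appear; 2 have NULL course.

SQL:
SELECT a.student, b.title AS course
FROM enrollments a
LEFT JOIN courses b ON a.course_id = b.id

Result:
student | course       
--------+--------------
Aaron   | Discrete Math
Beth    | Discrete Math
Bob     | NULL         
Chris   | Calculus     
Wendy   | Calculus     
Pete    | Discrete Math
Fiona   | NULL         
Alice   | Discrete Math


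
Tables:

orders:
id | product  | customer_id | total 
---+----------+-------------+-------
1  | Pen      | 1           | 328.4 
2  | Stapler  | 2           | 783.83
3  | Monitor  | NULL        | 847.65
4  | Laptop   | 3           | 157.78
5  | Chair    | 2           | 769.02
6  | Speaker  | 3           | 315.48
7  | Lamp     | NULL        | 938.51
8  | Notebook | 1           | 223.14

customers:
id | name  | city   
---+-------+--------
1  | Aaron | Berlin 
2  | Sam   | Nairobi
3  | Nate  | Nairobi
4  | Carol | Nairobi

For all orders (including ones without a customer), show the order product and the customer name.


LEFT JOIN keeps every row from orders (the left table); where customer_id has no match in customers, the customer columns become NULL. Walk through each order:
  - order 1 (Pen): customer_id=1 -> matches Aaron
  - order 2 (Stapler): customer_id=2 -> matches Sam
  - order 3 (Monitor): customer_id=NULL, no match -> kept with NULL
  - order 4 (Laptop): customer_id=3 -> matches Nate
  - order 5 (Chair): customer_id=2 -> matches Sam
  - order 6 (Speaker): customer_id=3 -> matches Nate
  - order 7 (Lamp): customer_id=NULL, no match -> kept with NULL
  - order 8 (Notebook): customer_id=1 -> matches Aaron
All 8 rows appear; 2 have NULL customer.

SQL:
SELECT a.product, b.name AS customer
FROM orders a
LEFT JOIN customers b ON a.customer_id = b.id

Result:
product  | customer
---------+---------
Pen      | Aaron   
Stapler  | Sam     
Monitor  | NULL    
Laptop   | Nate    
Chair    | Sam     
Speaker  | Nate    
Lamp     | NULL    
Notebook | Aaron   


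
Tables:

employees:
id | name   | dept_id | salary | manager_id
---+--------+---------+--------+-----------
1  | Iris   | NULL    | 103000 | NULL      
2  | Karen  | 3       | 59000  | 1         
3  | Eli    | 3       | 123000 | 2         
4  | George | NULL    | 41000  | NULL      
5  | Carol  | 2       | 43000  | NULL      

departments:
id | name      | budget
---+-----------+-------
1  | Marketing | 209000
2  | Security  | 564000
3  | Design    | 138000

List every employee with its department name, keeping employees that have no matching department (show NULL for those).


LEFT JOIN keeps every row from employees (the left table); where dept_id has no match in departments, the department columns become NULL. Walk through each employee:
  - employee 1 (Iris): dept_id=NULL, no match -> kept with NULL
  - employee 2 (Karen): dept_id=3 -> matches Design
  - employee 3 (Eli): dept_id=3 -> matches Design
  - employee 4 (George): dept_id=NULL, no match -> kept with NULL
  - employee 5 (Carol): dept_id=2 -> matches Security
All 5 rows appear; 2 have NULL department.

SQL:
SELECT a.name, b.name AS department
FROM employees a
LEFT JOIN departments b ON a.dept_id = b.id

Result:
name   | department
-------+-----------
Iris   | NULL      
Karen  | Design    
Eli    | Design    
George | NULL      
Carol  | Security  


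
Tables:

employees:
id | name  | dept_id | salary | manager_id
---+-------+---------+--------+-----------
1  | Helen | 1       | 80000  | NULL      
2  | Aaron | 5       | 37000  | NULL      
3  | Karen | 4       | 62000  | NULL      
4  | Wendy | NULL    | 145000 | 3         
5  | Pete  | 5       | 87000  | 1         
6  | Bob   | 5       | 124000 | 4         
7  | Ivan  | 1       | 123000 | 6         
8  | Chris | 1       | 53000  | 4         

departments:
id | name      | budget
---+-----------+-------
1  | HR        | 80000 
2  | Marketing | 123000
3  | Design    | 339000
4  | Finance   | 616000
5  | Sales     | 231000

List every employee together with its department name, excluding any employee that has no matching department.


INNER JOIN keeps only employees rows whose dept_id matches an id in departments. Walk through each employee:
  - employee 1 (Helen): dept_id=1 -> matches HR
  - employee 2 (Aaron): dept_id=5 -> matches Sales
  - employee 3 (Karen): dept_id=4 -> matches Finance
  - employee 4 (Wendy): dept_id=NULL, no match -> dropped
  - employee 5 (Pete): dept_id=5 -> matches Sales
  - employee 6 (Bob): dept_id=5 -> matches Sales
  - employee 7 (Ivan): dept_id=1 -> matches HR
  - employee 8 (Chris): dept_id=1 -> matches HR
So 1 of 8 rows is dropped.

SQL:
SELECT a.name, b.name AS department
FROM employees a
INNER JOIN departments b ON a.dept_id = b.id

Result:
name  | department
------+-----------
Helen | HR        
Aaron | Sales     
Karen | Finance   
Pete  | Sales     
Bob   | Sales     
Ivan  | HR        
Chris | HR        


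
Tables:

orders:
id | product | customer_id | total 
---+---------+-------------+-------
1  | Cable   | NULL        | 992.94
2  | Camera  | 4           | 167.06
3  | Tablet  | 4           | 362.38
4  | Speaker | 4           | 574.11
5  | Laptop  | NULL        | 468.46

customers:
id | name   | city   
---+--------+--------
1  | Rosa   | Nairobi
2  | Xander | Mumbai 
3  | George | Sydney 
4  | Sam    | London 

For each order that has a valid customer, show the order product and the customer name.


INNER JOIN keeps only orders rows whose customer_id matches an id in customers. Walk through each order:
  - order 1 (Cable): customer_id=NULL, no match -> dropped
  - order 2 (Camera): customer_id=4 -> matches Sam
  - order 3 (Tablet): customer_id=4 -> matches Sam
  - order 4 (Speaker): customer_id=4 -> matches Sam
  - order 5 (Laptop): customer_id=NULL, no match -> dropped
So 2 of 5 rows are dropped.

SQL:
SELECT a.product, b.name AS customer
FROM orders a
INNER JOIN customers b ON a.customer_id = b.id

Result:
product | customer
--------+---------
Camera  | Sam     
Tablet  | Sam     
Speaker | Sam     


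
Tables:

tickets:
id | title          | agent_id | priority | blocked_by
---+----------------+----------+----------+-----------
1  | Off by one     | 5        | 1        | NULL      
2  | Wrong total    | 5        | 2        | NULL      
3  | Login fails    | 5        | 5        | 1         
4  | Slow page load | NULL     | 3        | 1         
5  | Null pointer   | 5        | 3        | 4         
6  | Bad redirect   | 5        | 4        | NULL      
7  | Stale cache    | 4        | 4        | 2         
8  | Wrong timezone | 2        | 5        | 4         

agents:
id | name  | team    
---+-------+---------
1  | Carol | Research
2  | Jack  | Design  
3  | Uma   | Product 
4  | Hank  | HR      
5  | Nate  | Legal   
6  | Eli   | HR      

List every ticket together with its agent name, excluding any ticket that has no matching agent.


INNER JOIN keeps only tickets rows whose agent_id matches an id in agents. Walk through each ticket:
  - ticket 1 (Off by one): agent_id=5 -> matches Nate
  - ticket 2 (Wrong total): agent_id=5 -> matches Nate
  - ticket 3 (Login fails): agent_id=5 -> matches Nate
  - ticket 4 (Slow page load): agent_id=NULL, no match -> dropped
  - ticket 5 (Null pointer): agent_id=5 -> matches Nate
  - ticket 6 (Bad redirect): agent_id=5 -> matches Nate
  - ticket 7 (Stale cache): agent_id=4 -> matches Hank
  - ticket 8 (Wrong timezone): agent_id=2 -> matches Jack
So 1 of 8 rows is dropped.

SQL:
SELECT a.title, b.name AS agent
FROM tickets a
INNER JOIN agents b ON a.agent_id = b.id

Result:
title          | agent
---------------+------
Off by one     | Nate 
Wrong total    | Nate 
Login fails    | Nate 
Null pointer   | Nate 
Bad redirect   | Nate 
Stale cache    | Hank 
Wrong timezone | Jack 


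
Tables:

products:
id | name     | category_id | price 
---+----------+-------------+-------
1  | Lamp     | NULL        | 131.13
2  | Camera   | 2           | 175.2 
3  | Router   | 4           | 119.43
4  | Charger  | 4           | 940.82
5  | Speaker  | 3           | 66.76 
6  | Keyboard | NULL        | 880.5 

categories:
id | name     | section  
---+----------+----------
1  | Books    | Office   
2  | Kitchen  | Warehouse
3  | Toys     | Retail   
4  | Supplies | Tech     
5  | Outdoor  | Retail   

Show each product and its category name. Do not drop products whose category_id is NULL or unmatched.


LEFT JOIN keeps every row from products (the left table); where category_id has no match in categories, the category columns become NULL. Walk through each product:
  - product 1 (Lamp): category_id=NULL, no match -> kept with NULL
  - product 2 (Camera): category_id=2 -> matches Kitchen
  - product 3 (Router): category_id=4 -> matches Supplies
  - product 4 (Charger): category_id=4 -> matches Supplies
  - product 5 (Speaker): category_id=3 -> matches Toys
  - product 6 (Keyboard): category_id=NULL, no match -> kept with NULL
All 6 rows appear; 2 have NULL category.

SQL:
SELECT a.name, b.name AS category
FROM products a
LEFT JOIN categories b ON a.category_id = b.id

Result:
name     | category
---------+---------
Lamp     | NULL    
Camera   | Kitchen 
Router   | Supplies
Charger  | Supplies
Speaker  | Toys    
Keyboard | NULL    


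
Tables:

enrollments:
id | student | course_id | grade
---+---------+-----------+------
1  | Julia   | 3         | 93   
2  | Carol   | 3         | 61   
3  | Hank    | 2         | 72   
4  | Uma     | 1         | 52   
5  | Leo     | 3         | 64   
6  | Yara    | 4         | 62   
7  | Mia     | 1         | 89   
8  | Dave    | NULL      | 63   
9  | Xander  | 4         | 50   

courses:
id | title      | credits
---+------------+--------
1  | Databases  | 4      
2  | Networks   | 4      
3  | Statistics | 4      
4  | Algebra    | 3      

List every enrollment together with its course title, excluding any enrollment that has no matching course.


INNER JOIN keeps only enrollments rows whose course_id matches an id in courses. Walk through each enrollment:
  - enrollment 1 (Julia): course_id=3 -> matches Statistics
  - enrollment 2 (Carol): course_id=3 -> matches Statistics
  - enrollment 3 (Hank): course_id=2 -> matches Networks
  - enrollment 4 (Uma): course_id=1 -> matches Databases
  - enrollment 5 (Leo): course_id=3 -> matches Statistics
  - enrollment 6 (Yara): course_id=4 -> matches Algebra
  - enrollment 7 (Mia): course_id=1 -> matches Databases
  - enrollment 8 (Dave): course_id=NULL, no match -> dropped
  - enrollment 9 (Xander): course_id=4 -> matches Algebra
So 1 of 9 rows is dropped.

SQL:
SELECT a.student, b.title AS course
FROM enrollments a
INNER JOIN courses b ON a.course_id = b.id

Result:
student | course    
--------+-----------
Julia   | Statistics
Carol   | Statistics
Hank    | Networks  
Uma     | Databases 
Leo     | Statistics
Yara    | Algebra   
Mia     | Databases 
Xander  | Algebra   


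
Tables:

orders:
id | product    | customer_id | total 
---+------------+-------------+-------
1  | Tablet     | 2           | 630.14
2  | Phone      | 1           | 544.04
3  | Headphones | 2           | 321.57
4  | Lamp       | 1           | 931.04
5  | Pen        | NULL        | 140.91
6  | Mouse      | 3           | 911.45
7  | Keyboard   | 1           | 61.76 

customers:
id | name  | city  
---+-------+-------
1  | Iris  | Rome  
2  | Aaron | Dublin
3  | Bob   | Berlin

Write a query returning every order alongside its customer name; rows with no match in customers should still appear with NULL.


LEFT JOIN keeps every row from orders (the left table); where customer_id has no match in customers, the customer columns become NULL. Walk through each order:
  - order 1 (Tablet): customer_id=2 -> matches Aaron
  - order 2 (Phone): customer_id=1 -> matches Iris
  - order 3 (Headphones): customer_id=2 -> matches Aaron
  - order 4 (Lamp): customer_id=1 -> matches Iris
  - order 5 (Pen): customer_id=NULL, no match -> kept with NULL
  - order 6 (Mouse): customer_id=3 -> matches Bob
  - order 7 (Keyboard): customer_id=1 -> matches Iris
All 7 rows appear; 1 has NULL customer.

SQL:
SELECT a.product, b.name AS customer
FROM orders a
LEFT JOIN customers b ON a.customer_id = b.id

Result:
product    | customer
-----------+---------
Tablet     | Aaron   
Phone      | Iris    
Headphones | Aaron   
Lamp       | Iris    
Pen        | NULL    
Mouse      | Bob     
Keyboard   | Iris    


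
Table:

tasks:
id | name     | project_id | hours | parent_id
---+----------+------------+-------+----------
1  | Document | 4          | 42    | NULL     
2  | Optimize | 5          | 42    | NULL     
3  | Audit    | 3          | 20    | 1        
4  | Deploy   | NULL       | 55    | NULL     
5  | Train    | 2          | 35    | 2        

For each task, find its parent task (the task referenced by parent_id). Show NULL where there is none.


This is a self-join: tasks is joined to a second copy of itself, matching each row's parent_id to another row's id. Use LEFT JOIN so rows with parent_id=NULL are kept.
  - task 1 (Document): parent_id=NULL -> NULL
  - task 2 (Optimize): parent_id=NULL -> NULL
  - task 3 (Audit): parent_id=1 -> Document
  - task 4 (Deploy): parent_id=NULL -> NULL
  - task 5 (Train): parent_id=2 -> Optimize

SQL:
SELECT a.name AS item, b.name AS parent
FROM tasks a
LEFT JOIN tasks b ON a.parent_id = b.id

Result:
item     | parent  
---------+---------
Document | NULL    
Optimize | NULL    
Audit    | Document
Deploy   | NULL    
Train    | Optimize


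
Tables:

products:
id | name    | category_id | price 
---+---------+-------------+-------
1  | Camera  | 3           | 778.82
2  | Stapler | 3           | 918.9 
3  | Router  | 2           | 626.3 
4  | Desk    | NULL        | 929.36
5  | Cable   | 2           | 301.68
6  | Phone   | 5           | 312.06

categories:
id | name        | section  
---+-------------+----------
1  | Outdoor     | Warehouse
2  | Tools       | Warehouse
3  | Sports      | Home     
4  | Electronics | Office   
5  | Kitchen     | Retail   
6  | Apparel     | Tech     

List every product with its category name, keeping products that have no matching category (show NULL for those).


LEFT JOIN keeps every row from products (the left table); where category_id has no match in categories, the category columns become NULL. Walk through each product:
  - product 1 (Camera): category_id=3 -> matches Sports
  - product 2 (Stapler): category_id=3 -> matches Sports
  - product 3 (Router): category_id=2 -> matches Tools
  - product 4 (Desk): category_id=NULL, no match -> kept with NULL
  - product 5 (Cable): category_id=2 -> matches Tools
  - product 6 (Phone): category_id=5 -> matches Kitchen
All 6 rows appear; 1 has NULL category.

SQL:
SELECT a.name, b.name AS category
FROM products a
LEFT JOIN categories b ON a.category_id = b.id

Result:
name    | category
--------+---------
Camera  | Sports  
Stapler | Sports  
Router  | Tools   
Desk    | NULL    
Cable   | Tools   
Phone   | Kitchen 


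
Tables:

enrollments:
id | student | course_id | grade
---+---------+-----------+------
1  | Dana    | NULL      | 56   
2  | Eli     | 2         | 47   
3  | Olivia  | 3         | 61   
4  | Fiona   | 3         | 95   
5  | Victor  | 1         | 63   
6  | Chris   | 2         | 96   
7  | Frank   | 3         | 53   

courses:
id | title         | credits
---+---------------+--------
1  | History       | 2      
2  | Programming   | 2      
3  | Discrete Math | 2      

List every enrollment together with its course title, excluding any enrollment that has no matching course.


INNER JOIN keeps only enrollments rows whose course_id matches an id in courses. Walk through each enrollment:
  - enrollment 1 (Dana): course_id=NULL, no match -> dropped
  - enrollment 2 (Eli): course_id=2 -> matches Programming
  - enrollment 3 (Olivia): course_id=3 -> matches Discrete Math
  - enrollment 4 (Fiona): course_id=3 -> matches Discrete Math
  - enrollment 5 (Victor): course_id=1 -> matches History
  - enrollment 6 (Chris): course_id=2 -> matches Programming
  - enrollment 7 (Frank): course_id=3 -> matches Discrete Math
So 1 of 7 rows is dropped.

SQL:
SELECT a.student, b.title AS course
FROM enrollments a
INNER JOIN courses b ON a.course_id = b.id

Result:
student | course       
--------+--------------
Eli     | Programming  
Olivia  | Discrete Math
Fiona   | Discrete Math
Victor  | History      
Chris   | Programming  
Frank   | Discrete Math


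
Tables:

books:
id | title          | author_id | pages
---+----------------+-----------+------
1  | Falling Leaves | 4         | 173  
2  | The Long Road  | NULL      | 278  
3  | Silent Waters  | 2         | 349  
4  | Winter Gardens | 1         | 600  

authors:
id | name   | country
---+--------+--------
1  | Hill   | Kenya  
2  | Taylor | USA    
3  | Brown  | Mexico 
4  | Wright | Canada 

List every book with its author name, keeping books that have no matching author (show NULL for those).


LEFT JOIN keeps every row from books (the left table); where author_id has no match in authors, the author columns become NULL. Walk through each book:
  - book 1 (Falling Leaves): author_id=4 -> matches Wright
  - book 2 (The Long Road): author_id=NULL, no match -> kept with NULL
  - book 3 (Silent Waters): author_id=2 -> matches Taylor
  - book 4 (Winter Gardens): author_id=1 -> matches Hill
All 4 rows appear; 1 has NULL author.

SQL:
SELECT a.title, b.name AS author
FROM books a
LEFT JOIN authors b ON a.author_id = b.id

Result:
title          | author
---------------+-------
Falling Leaves | Wright
The Long Road  | NULL  
Silent Waters  | Taylor
Winter Gardens | Hill  


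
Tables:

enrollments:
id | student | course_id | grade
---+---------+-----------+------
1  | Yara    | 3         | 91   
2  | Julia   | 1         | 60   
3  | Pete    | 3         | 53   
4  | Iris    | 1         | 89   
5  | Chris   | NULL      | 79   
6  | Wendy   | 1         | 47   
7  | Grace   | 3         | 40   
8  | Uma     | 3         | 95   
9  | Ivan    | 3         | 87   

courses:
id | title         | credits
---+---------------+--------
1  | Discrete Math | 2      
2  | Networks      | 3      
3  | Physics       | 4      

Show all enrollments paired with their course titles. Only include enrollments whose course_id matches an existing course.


INNER JOIN keeps only enrollments rows whose course_id matches an id in courses. Walk through each enrollment:
  - enrollment 1 (Yara): course_id=3 -> matches Physics
  - enrollment 2 (Julia): course_id=1 -> matches Discrete Math
  - enrollment 3 (Pete): course_id=3 -> matches Physics
  - enrollment 4 (Iris): course_id=1 -> matches Discrete Math
  - enrollment 5 (Chris): course_id=NULL, no match -> dropped
  - enrollment 6 (Wendy): course_id=1 -> matches Discrete Math
  - enrollment 7 (Grace): course_id=3 -> matches Physics
  - enrollment 8 (Uma): course_id=3 -> matches Physics
  - enrollment 9 (Ivan): course_id=3 -> matches Physics
So 1 of 9 rows is dropped.

SQL:
SELECT a.student, b.title AS course
FROM enrollments a
INNER JOIN courses b ON a.course_id = b.id

Result:
student | course       
--------+--------------
Yara    | Physics      
Julia   | Discrete Math
Pete    | Physics      
Iris    | Discrete Math
Wendy   | Discrete Math
Grace   | Physics      
Uma     | Physics      
Ivan    | Physics      


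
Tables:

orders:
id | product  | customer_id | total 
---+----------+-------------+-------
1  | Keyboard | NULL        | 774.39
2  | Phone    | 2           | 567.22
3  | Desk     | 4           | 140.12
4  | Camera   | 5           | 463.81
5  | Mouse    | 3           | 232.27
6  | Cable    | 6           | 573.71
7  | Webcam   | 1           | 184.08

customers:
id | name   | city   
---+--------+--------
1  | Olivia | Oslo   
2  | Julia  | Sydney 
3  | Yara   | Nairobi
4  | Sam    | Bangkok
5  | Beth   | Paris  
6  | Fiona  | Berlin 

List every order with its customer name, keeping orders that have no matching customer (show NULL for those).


LEFT JOIN keeps every row from orders (the left table); where customer_id has no match in customers, the customer columns become NULL. Walk through each order:
  - order 1 (Keyboard): customer_id=NULL, no match -> kept with NULL
  - order 2 (Phone): customer_id=2 -> matches Julia
  - order 3 (Desk): customer_id=4 -> matches Sam
  - order 4 (Camera): customer_id=5 -> matches Beth
  - order 5 (Mouse): customer_id=3 -> matches Yara
  - order 6 (Cable): customer_id=6 -> matches Fiona
  - order 7 (Webcam): customer_id=1 -> matches Olivia
All 7 rows appear; 1 has NULL customer.

SQL:
SELECT a.product, b.name AS customer
FROM orders a
LEFT JOIN customers b ON a.customer_id = b.id

Result:
product  | customer
---------+---------
Keyboard | NULL    
Phone    | Julia   
Desk     | Sam     
Camera   | Beth    
Mouse    | Yara    
Cable    | Fiona   
Webcam   | Olivia  


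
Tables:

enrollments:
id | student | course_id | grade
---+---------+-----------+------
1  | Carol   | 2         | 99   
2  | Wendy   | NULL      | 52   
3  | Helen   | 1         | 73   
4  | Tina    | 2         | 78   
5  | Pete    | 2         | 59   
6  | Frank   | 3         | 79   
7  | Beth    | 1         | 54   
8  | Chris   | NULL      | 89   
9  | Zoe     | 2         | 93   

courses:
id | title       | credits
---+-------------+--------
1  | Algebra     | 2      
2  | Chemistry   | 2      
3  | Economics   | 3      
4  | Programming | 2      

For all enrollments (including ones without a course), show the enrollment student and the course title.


LEFT JOIN keeps every row from enrollments (the left table); where course_id has no match in courses, the course columns become NULL. Walk through each enrollment:
  - enrollment 1 (Carol): course_id=2 -> matches Chemistry
  - enrollment 2 (Wendy): course_id=NULL, no match -> kept with NULL
  - enrollment 3 (Helen): course_id=1 -> matches Algebra
  - enrollment 4 (Tina): course_id=2 -> matches Chemistry
  - enrollment 5 (Pete): course_id=2 -> matches Chemistry
  - enrollment 6 (Frank): course_id=3 -> matches Economics
  - enrollment 7 (Beth): course_id=1 -> matches Algebra
  - enrollment 8 (Chris): course_id=NULL, no match -> kept with NULL
  - enrollment 9 (Zoe): course_id=2 -> matches Chemistry
All 9 rows appear; 2 have NULL course.

SQL:
SELECT a.student, b.title AS course
FROM enrollments a
LEFT JOIN courses b ON a.course_id = b.id

Result:
student | course   
--------+----------
Carol   | Chemistry
Wendy   | NULL     
Helen   | Algebra  
Tina    | Chemistry
Pete    | Chemistry
Frank   | Economics
Beth    | Algebra  
Chris   | NULL     
Zoe     | Chemistry


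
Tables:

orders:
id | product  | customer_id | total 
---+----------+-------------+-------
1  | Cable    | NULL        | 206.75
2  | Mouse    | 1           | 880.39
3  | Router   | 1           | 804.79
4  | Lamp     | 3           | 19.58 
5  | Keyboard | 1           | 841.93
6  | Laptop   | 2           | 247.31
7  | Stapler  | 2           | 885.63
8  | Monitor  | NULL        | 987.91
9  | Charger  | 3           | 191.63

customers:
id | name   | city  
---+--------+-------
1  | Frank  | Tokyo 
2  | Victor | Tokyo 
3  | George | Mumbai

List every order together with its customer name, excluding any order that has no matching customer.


INNER JOIN keeps only orders rows whose customer_id matches an id in customers. Walk through each order:
  - order 1 (Cable): customer_id=NULL, no match -> dropped
  - order 2 (Mouse): customer_id=1 -> matches Frank
  - order 3 (Router): customer_id=1 -> matches Frank
  - order 4 (Lamp): customer_id=3 -> matches George
  - order 5 (Keyboard): customer_id=1 -> matches Frank
  - order 6 (Laptop): customer_id=2 -> matches Victor
  - order 7 (Stapler): customer_id=2 -> matches Victor
  - order 8 (Monitor): customer_id=NULL, no match -> dropped
  - order 9 (Charger): customer_id=3 -> matches George
So 2 of 9 rows are dropped.

SQL:
SELECT a.product, b.name AS customer
FROM orders a
INNER JOIN customers b ON a.customer_id = b.id

Result:
product  | customer
---------+---------
Mouse    | Frank   
Router   | Frank   
Lamp     | George  
Keyboard | Frank   
Laptop   | Victor  
Stapler  | Victor  
Charger  | George  


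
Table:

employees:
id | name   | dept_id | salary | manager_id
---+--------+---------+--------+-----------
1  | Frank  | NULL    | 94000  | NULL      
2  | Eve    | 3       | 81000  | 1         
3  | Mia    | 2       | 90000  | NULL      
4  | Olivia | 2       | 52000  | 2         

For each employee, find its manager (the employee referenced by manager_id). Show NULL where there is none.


This is a self-join: employees is joined to a second copy of itself, matching each row's manager_id to another row's id. Use LEFT JOIN so rows with manager_id=NULL are kept.
  - employee 1 (Frank): manager_id=NULL -> NULL
  - employee 2 (Eve): manager_id=1 -> Frank
  - employee 3 (Mia): manager_id=NULL -> NULL
  - employee 4 (Olivia): manager_id=2 -> Eve

SQL:
SELECT a.name AS item, b.name AS manager
FROM employees a
LEFT JOIN employees b ON a.manager_id = b.id

Result:
item   | manager
-------+--------
Frank  | NULL   
Eve    | Frank  
Mia    | NULL   
Olivia | Eve    


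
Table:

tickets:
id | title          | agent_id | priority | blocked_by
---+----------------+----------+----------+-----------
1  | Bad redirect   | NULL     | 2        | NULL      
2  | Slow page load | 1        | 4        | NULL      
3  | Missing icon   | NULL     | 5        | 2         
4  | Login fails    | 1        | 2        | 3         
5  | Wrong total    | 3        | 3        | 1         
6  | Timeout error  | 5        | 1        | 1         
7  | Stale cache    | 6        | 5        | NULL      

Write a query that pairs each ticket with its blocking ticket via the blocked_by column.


This is a self-join: tickets is joined to a second copy of itself, matching each row's blocked_by to another row's id. Use LEFT JOIN so rows with blocked_by=NULL are kept.
  - ticket 1 (Bad redirect): blocked_by=NULL -> NULL
  - ticket 2 (Slow page load): blocked_by=NULL -> NULL
  - ticket 3 (Missing icon): blocked_by=2 -> Slow page load
  - ticket 4 (Login fails): blocked_by=3 -> Missing icon
  - ticket 5 (Wrong total): blocked_by=1 -> Bad redirect
  - ticket 6 (Timeout error): blocked_by=1 -> Bad redirect
  - ticket 7 (Stale cache): blocked_by=NULL -> NULL

SQL:
SELECT a.title AS item, b.title AS blocked_by
FROM tickets a
LEFT JOIN tickets b ON a.blocked_by = b.id

Result:
item           | blocked_by    
---------------+---------------
Bad redirect   | NULL          
Slow page load | NULL          
Missing icon   | Slow page load
Login fails    | Missing icon  
Wrong total    | Bad redirect  
Timeout error  | Bad redirect  
Stale cache    | NULL          


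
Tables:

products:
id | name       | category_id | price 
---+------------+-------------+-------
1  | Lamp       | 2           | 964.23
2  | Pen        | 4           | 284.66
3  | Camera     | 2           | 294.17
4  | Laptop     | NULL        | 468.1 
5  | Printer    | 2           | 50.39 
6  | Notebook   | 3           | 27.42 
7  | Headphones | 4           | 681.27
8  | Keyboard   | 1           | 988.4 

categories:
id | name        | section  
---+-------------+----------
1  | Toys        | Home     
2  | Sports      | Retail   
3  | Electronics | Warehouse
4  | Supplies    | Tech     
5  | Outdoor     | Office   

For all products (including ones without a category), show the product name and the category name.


LEFT JOIN keeps every row from products (the left table); where category_id has no match in categories, the category columns become NULL. Walk through each product:
  - product 1 (Lamp): category_id=2 -> matches Sports
  - product 2 (Pen): category_id=4 -> matches Supplies
  - product 3 (Camera): category_id=2 -> matches Sports
  - product 4 (Laptop): category_id=NULL, no match -> kept with NULL
  - product 5 (Printer): category_id=2 -> matches Sports
  - product 6 (Notebook): category_id=3 -> matches Electronics
  - product 7 (Headphones): category_id=4 -> matches Supplies
  - product 8 (Keyboard): category_id=1 -> matches Toys
All 8 rows appear; 1 has NULL category.

SQL:
SELECT a.name, b.name AS category
FROM products a
LEFT JOIN categories b ON a.category_id = b.id

Result:
name       | category   
-----------+------------
Lamp       | Sports     
Pen        | Supplies   
Camera     | Sports     
Laptop     | NULL       
Printer    | Sports     
Notebook   | Electronics
Headphones | Supplies   
Keyboard   | Toys       
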